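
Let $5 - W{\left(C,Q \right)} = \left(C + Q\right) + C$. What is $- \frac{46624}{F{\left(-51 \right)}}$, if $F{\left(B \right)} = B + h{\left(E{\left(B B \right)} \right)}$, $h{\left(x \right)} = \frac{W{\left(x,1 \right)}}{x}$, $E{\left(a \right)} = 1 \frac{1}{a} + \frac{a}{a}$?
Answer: $\frac{60657824}{63751} \approx 951.48$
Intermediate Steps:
$W{\left(C,Q \right)} = 5 - Q - 2 C$ ($W{\left(C,Q \right)} = 5 - \left(\left(C + Q\right) + C\right) = 5 - \left(Q + 2 C\right) = 5 - Q - 2 C$)
$E{\left(a \right)} = 1 + \frac{1}{a}$ ($E{\left(a \right)} = \frac{1}{a} + 1 = 1 + \frac{1}{a}$)
$h{\left(x \right)} = \frac{4 - 2 x}{x}$ ($h{\left(x \right)} = \frac{5 - 1 - 2 x}{x} = \frac{4 - 2 x}{x}$)
$F{\left(B \right)} = -2 + B + \frac{4 B^{2}}{1 + B^{2}}$ ($F{\left(B \right)} = B - \left(2 - \frac{4}{\frac{1}{B B} \left(1 + B B\right)}\right) = B - \left(2 - \frac{4}{\frac{1}{B^{2}} \left(1 + B^{2}\right)}\right) = B + \left(-2 + 4 \frac{B^{2}}{1 + B^{2}}\right) = B + \left(-2 + \frac{4 B^{2}}{1 + B^{2}}\right) = -2 + B + \frac{4 B^{2}}{1 + B^{2}}$)
$- \frac{46624}{F{\left(-51 \right)}} = - \frac{46624}{\frac{1}{1 + \left(-51\right)^{2}} \left(-2 - 51 + \left(-51\right)^{3} + 2 \left(-51\right)^{2}\right)} = - \frac{46624}{\frac{1}{1 + 2601} \left(-2 - 51 - 132651 + 2 \cdot 2601\right)} = - \frac{46624}{\frac{1}{2602} \left(-2 - 51 - 132651 + 5202\right)} = - \frac{46624}{\frac{1}{2602} \left(-127502\right)} = - \frac{46624}{- \frac{63751}{1301}} = \left(-46624\right) \left(- \frac{1301}{63751}\right) = \frac{60657824}{63751}$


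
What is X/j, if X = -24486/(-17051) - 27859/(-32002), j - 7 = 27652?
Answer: 1258624781/15092578715218 ≈ 8.3394e-5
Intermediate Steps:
j = 27659 (j = 7 + 27652 = 27659)
X = 1258624781/545666102 (X = -24486*(-1/17051) - 27859*(-1/32002) = 24486/17051 + 27859/32002 = 1258624781/545666102 ≈ 2.3066)
X/j = (1258624781/545666102)/27659 = (1258624781/545666102)*(1/27659) = 1258624781/15092578715218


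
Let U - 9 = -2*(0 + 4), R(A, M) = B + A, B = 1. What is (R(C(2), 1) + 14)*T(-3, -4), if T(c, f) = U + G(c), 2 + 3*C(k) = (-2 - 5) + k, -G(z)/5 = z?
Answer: 608/3 ≈ 202.67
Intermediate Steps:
G(z) = -5*z
C(k) = -3 + k/3 (C(k) = -⅔ + ((-2 - 5) + k)/3 = -⅔ + (-7 + k)/3 = -⅔ + (-7/3 + k/3) = -3 + k/3)
R(A, M) = 1 + A
U = 1 (U = 9 - 2*(0 + 4) = 9 - 2*4 = 9 - 8 = 1)
T(c, f) = 1 - 5*c
(R(C(2), 1) + 14)*T(-3, -4) = ((1 + (-3 + (⅓)*2)) + 14)*(1 - 5*(-3)) = ((1 + (-3 + ⅔)) + 14)*(1 + 15) = ((1 - 7/3) + 14)*16 = (-4/3 + 14)*16 = (38/3)*16 = 608/3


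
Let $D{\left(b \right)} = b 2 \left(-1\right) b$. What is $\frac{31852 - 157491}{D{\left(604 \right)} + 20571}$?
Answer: $\frac{125639}{709061} \approx 0.17719$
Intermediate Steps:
$D{\left(b \right)} = - 2 b^{2}$ ($D{\left(b \right)} = 2 b \left(-1\right) b = - 2 b b = - 2 b^{2}$)
$\frac{31852 - 157491}{D{\left(604 \right)} + 20571} = \frac{31852 - 157491}{- 2 \cdot 604^{2} + 20571} = - \frac{125639}{\left(-2\right) 364816 + 20571} = - \frac{125639}{-729632 + 20571} = - \frac{125639}{-709061} = \left(-125639\right) \left(- \frac{1}{709061}\right) = \frac{125639}{709061}$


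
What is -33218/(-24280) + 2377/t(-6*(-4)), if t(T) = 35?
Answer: 5887619/84980 ≈ 69.282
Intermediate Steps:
-33218/(-24280) + 2377/t(-6*(-4)) = -33218/(-24280) + 2377/35 = -33218*(-1/24280) + 2377*(1/35) = 16609/12140 + 2377/35 = 5887619/84980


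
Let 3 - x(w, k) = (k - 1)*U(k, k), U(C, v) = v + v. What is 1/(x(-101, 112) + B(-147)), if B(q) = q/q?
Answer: -1/24860 ≈ -4.0225e-5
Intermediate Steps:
U(C, v) = 2*v
x(w, k) = 3 - 2*k*(-1 + k) (x(w, k) = 3 - (k - 1)*2*k = 3 - (-1 + k)*2*k = 3 - 2*k*(-1 + k))
B(q) = 1
1/(x(-101, 112) + B(-147)) = 1/((3 - 2*112² + 2*112) + 1) = 1/((3 - 2*12544 + 224) + 1) = 1/((3 - 25088 + 224) + 1) = 1/(-24861 + 1) = 1/(-24860) = -1/24860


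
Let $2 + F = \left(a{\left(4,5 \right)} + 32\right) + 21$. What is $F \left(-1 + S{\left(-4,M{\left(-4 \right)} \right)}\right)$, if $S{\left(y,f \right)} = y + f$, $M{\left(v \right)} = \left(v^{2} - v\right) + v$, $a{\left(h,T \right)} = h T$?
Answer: $781$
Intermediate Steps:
$a{\left(h,T \right)} = T h$
$M{\left(v \right)} = v^{2}$
$S{\left(y,f \right)} = f + y$
$F = 71$ ($F = -2 + \left(\left(5 \cdot 4 + 32\right) + 21\right) = -2 + \left(\left(20 + 32\right) + 21\right) = -2 + \left(52 + 21\right) = -2 + 73 = 71$)
$F \left(-1 + S{\left(-4,M{\left(-4 \right)} \right)}\right) = 71 \left(-1 - \left(4 - \left(-4\right)^{2}\right)\right) = 71 \left(-1 + \left(16 - 4\right)\right) = 71 \left(-1 + 12\right) = 71 \cdot 11 = 781$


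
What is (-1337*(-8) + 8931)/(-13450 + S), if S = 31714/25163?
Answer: -493874201/338410636 ≈ -1.4594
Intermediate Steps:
S = 31714/25163 (S = 31714*(1/25163) = 31714/25163 ≈ 1.2603)
(-1337*(-8) + 8931)/(-13450 + S) = (-1337*(-8) + 8931)/(-13450 + 31714/25163) = (10696 + 8931)/(-338410636/25163) = 19627*(-25163/338410636) = -493874201/338410636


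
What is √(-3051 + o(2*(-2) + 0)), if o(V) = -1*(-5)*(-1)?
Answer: 4*I*√191 ≈ 55.281*I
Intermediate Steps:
o(V) = -5 (o(V) = 5*(-1) = -5)
√(-3051 + o(2*(-2) + 0)) = √(-3051 - 5) = √(-3056) = 4*I*√191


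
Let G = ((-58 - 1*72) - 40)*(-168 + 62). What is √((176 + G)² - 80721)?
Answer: √331013695 ≈ 18194.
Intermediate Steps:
G = 18020 (G = ((-58 - 72) - 40)*(-106) = (-130 - 40)*(-106) = -170*(-106) = 18020)
√((176 + G)² - 80721) = √((176 + 18020)² - 80721) = √(18196² - 80721) = √(331094416 - 80721) = √331013695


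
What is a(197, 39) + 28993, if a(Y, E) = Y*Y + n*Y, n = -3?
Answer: 67211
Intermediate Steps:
a(Y, E) = Y² - 3*Y (a(Y, E) = Y*Y - 3*Y = Y² - 3*Y)
a(197, 39) + 28993 = 197*(-3 + 197) + 28993 = 197*194 + 28993 = 38218 + 28993 = 67211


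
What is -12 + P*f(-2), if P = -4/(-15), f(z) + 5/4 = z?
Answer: -193/15 ≈ -12.867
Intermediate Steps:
f(z) = -5/4 + z
P = 4/15 (P = -4*(-1/15) = 4/15 ≈ 0.26667)
-12 + P*f(-2) = -12 + 4*(-5/4 - 2)/15 = -12 + (4/15)*(-13/4) = -12 - 13/15 = -193/15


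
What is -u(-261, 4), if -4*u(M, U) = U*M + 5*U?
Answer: -256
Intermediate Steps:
u(M, U) = -5*U/4 - M*U/4 (u(M, U) = -(U*M + 5*U)/4 = -(M*U + 5*U)/4 = -(5*U + M*U)/4 = -5*U/4 - M*U/4)
-u(-261, 4) = -(-1)*4*(5 - 261)/4 = -(-1)*4*(-256)/4 = -1*256 = -256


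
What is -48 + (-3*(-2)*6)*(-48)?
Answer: -1776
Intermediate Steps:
-48 + (-3*(-2)*6)*(-48) = -48 + (6*6)*(-48) = -48 + 36*(-48) = -48 - 1728 = -1776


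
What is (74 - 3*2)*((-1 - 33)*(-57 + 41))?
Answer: 36992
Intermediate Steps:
(74 - 3*2)*((-1 - 33)*(-57 + 41)) = (74 - 6)*(-34*(-16)) = 68*544 = 36992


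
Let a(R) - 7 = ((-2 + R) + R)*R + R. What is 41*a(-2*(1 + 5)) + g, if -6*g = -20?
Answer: 37771/3 ≈ 12590.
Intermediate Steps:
g = 10/3 (g = -1/6*(-20) = 10/3 ≈ 3.3333)
a(R) = 7 + R + R*(-2 + 2*R) (a(R) = 7 + (((-2 + R) + R)*R + R) = 7 + ((-2 + 2*R)*R + R) = 7 + (R*(-2 + 2*R) + R) = 7 + (R + R*(-2 + 2*R)) = 7 + R + R*(-2 + 2*R))
41*a(-2*(1 + 5)) + g = 41*(7 - (-2)*(1 + 5) + 2*(-2*(1 + 5))**2) + 10/3 = 41*(7 - (-2)*6 + 2*(-2*6)**2) + 10/3 = 41*(7 - 1*(-12) + 2*(-12)**2) + 10/3 = 41*(7 + 12 + 2*144) + 10/3 = 41*(7 + 12 + 288) + 10/3 = 41*307 + 10/3 = 12587 + 10/3 = 37771/3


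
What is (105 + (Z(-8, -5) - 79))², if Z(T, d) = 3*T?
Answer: 4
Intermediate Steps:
(105 + (Z(-8, -5) - 79))² = (105 + (3*(-8) - 79))² = (105 + (-24 - 79))² = (105 - 103)² = 2² = 4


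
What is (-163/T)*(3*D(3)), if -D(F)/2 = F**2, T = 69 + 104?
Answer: 8802/173 ≈ 50.879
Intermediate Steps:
T = 173
D(F) = -2*F**2
(-163/T)*(3*D(3)) = (-163/173)*(3*(-2*3**2)) = ((1/173)*(-163))*(3*(-2*9)) = -489*(-18)/173 = -163/173*(-54) = 8802/173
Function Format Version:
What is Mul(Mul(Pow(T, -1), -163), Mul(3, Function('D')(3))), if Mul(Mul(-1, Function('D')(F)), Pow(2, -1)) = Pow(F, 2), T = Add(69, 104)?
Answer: Rational(8802, 173) ≈ 50.879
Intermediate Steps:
T = 173
Function('D')(F) = Mul(-2, Pow(F, 2))
Mul(Mul(Pow(T, -1), -163), Mul(3, Function('D')(3))) = Mul(Mul(Pow(173, -1), -163), Mul(3, Mul(-2, Pow(3, 2)))) = Mul(Mul(Rational(1, 173), -163), Mul(3, Mul(-2, 9))) = Mul(Rational(-163, 173), Mul(3, -18)) = Mul(Rational(-163, 173), -54) = Rational(8802, 173)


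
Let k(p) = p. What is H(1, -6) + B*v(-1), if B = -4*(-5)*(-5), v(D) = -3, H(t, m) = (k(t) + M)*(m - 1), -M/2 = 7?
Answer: 391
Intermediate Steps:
M = -14 (M = -2*7 = -14)
H(t, m) = (-1 + m)*(-14 + t) (H(t, m) = (t - 14)*(m - 1) = (-14 + t)*(-1 + m) = (-1 + m)*(-14 + t))
B = -100 (B = 20*(-5) = -100)
H(1, -6) + B*v(-1) = (14 - 1*1 - 14*(-6) - 6*1) - 100*(-3) = (14 - 1 + 84 - 6) + 300 = 91 + 300 = 391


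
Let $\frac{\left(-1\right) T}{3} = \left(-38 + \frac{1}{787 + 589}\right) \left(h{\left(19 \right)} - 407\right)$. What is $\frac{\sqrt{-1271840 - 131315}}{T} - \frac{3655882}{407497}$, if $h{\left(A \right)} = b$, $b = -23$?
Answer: $- \frac{3655882}{407497} - \frac{16 i \sqrt{1403155}}{784305} \approx -8.9716 - 0.024165 i$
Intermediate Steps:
$h{\left(A \right)} = -23$
$T = - \frac{784305}{16}$ ($T = - 3 \left(-38 + \frac{1}{787 + 589}\right) \left(-23 - 407\right) = - 3 \left(-38 + \frac{1}{1376}\right) \left(-430\right) = - 3 \left(\left(- \frac{52287}{1376}\right) \left(-430\right)\right) = \left(-3\right) \frac{261435}{16} = - \frac{784305}{16} \approx -49019.0$)
$\frac{\sqrt{-1271840 - 131315}}{T} - \frac{3655882}{407497} = \frac{\sqrt{-1271840 - 131315}}{- \frac{784305}{16}} - \frac{3655882}{407497} = \sqrt{-1403155} \left(- \frac{16}{784305}\right) - \frac{3655882}{407497} = i \sqrt{1403155} \left(- \frac{16}{784305}\right) - \frac{3655882}{407497} = - \frac{16 i \sqrt{1403155}}{784305} - \frac{3655882}{407497} = - \frac{3655882}{407497} - \frac{16 i \sqrt{1403155}}{784305}$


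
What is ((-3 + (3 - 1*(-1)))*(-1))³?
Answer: -1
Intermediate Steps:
((-3 + (3 - 1*(-1)))*(-1))³ = ((-3 + (3 + 1))*(-1))³ = ((-3 + 4)*(-1))³ = (1*(-1))³ = (-1)³ = -1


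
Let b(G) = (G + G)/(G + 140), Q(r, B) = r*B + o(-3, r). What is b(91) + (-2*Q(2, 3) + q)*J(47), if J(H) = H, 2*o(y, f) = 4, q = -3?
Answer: -29443/33 ≈ -892.21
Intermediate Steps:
o(y, f) = 2 (o(y, f) = (½)*4 = 2)
Q(r, B) = 2 + B*r (Q(r, B) = r*B + 2 = B*r + 2 = 2 + B*r)
b(G) = 2*G/(140 + G) (b(G) = (2*G)/(140 + G) = 2*G/(140 + G))
b(91) + (-2*Q(2, 3) + q)*J(47) = 2*91/(140 + 91) + (-2*(2 + 3*2) - 3)*47 = 2*91/231 + (-2*(2 + 6) - 3)*47 = 2*91*(1/231) + (-2*8 - 3)*47 = 26/33 + (-16 - 3)*47 = 26/33 - 19*47 = 26/33 - 893 = -29443/33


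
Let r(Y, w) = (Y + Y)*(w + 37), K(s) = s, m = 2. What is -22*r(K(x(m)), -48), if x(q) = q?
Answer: 968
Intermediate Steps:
r(Y, w) = 2*Y*(37 + w) (r(Y, w) = (2*Y)*(37 + w) = 2*Y*(37 + w))
-22*r(K(x(m)), -48) = -44*2*(37 - 48) = -44*2*(-11) = -22*(-44) = 968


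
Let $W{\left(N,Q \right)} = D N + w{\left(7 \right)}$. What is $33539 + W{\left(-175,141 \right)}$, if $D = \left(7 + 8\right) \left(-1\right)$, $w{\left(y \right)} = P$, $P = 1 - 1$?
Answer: $36164$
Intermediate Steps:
$P = 0$
$w{\left(y \right)} = 0$
$D = -15$ ($D = 15 \left(-1\right) = -15$)
$W{\left(N,Q \right)} = - 15 N$ ($W{\left(N,Q \right)} = - 15 N + 0 = - 15 N$)
$33539 + W{\left(-175,141 \right)} = 33539 - -2625 = 33539 + 2625 = 36164$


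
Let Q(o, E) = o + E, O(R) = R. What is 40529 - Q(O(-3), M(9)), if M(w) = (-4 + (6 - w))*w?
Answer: 40595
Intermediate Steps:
M(w) = w*(2 - w) (M(w) = (2 - w)*w = w*(2 - w))
Q(o, E) = E + o
40529 - Q(O(-3), M(9)) = 40529 - (9*(2 - 1*9) - 3) = 40529 - (9*(2 - 9) - 3) = 40529 - (9*(-7) - 3) = 40529 - (-63 - 3) = 40529 - 1*(-66) = 40529 + 66 = 40595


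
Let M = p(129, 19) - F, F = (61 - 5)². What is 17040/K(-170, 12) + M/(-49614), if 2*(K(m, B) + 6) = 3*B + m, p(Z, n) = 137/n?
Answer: -16058689009/68814618 ≈ -233.36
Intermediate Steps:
K(m, B) = -6 + m/2 + 3*B/2 (K(m, B) = -6 + (3*B + m)/2 = -6 + (m + 3*B)/2 = -6 + (m/2 + 3*B/2) = -6 + m/2 + 3*B/2)
F = 3136 (F = 56² = 3136)
M = -59447/19 (M = 137/19 - 1*3136 = 137*(1/19) - 3136 = 137/19 - 3136 = -59447/19 ≈ -3128.8)
17040/K(-170, 12) + M/(-49614) = 17040/(-6 + (½)*(-170) + (3/2)*12) - 59447/19/(-49614) = 17040/(-6 - 85 + 18) - 59447/19*(-1/49614) = 17040/(-73) + 59447/942666 = 17040*(-1/73) + 59447/942666 = -17040/73 + 59447/942666 = -16058689009/68814618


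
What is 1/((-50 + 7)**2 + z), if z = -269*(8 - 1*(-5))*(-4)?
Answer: 1/15837 ≈ 6.3143e-5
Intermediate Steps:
z = 13988 (z = -269*(8 + 5)*(-4) = -3497*(-4) = -269*(-52) = 13988)
1/((-50 + 7)**2 + z) = 1/((-50 + 7)**2 + 13988) = 1/((-43)**2 + 13988) = 1/(1849 + 13988) = 1/15837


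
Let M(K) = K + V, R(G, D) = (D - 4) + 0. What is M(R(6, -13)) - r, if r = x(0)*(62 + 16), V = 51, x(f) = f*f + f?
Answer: 34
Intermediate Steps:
x(f) = f + f² (x(f) = f² + f = f + f²)
r = 0 (r = (0*(1 + 0))*(62 + 16) = (0*1)*78 = 0*78 = 0)
R(G, D) = -4 + D (R(G, D) = (-4 + D) + 0 = -4 + D)
M(K) = 51 + K (M(K) = K + 51 = 51 + K)
M(R(6, -13)) - r = (51 + (-4 - 13)) - 1*0 = (51 - 17) + 0 = 34 + 0 = 34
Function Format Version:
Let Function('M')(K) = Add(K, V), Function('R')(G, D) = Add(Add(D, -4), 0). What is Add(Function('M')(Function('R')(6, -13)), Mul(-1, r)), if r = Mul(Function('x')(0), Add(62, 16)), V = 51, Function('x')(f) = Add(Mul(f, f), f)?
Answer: 34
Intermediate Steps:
Function('x')(f) = Add(f, Pow(f, 2)) (Function('x')(f) = Add(Pow(f, 2), f) = Add(f, Pow(f, 2)))
r = 0 (r = Mul(Mul(0, Add(1, 0)), Add(62, 16)) = Mul(Mul(0, 1), 78) = Mul(0, 78) = 0)
Function('R')(G, D) = Add(-4, D) (Function('R')(G, D) = Add(Add(-4, D), 0) = Add(-4, D))
Function('M')(K) = Add(51, K) (Function('M')(K) = Add(K, 51) = Add(51, K))
Add(Function('M')(Function('R')(6, -13)), Mul(-1, r)) = Add(Add(51, Add(-4, -13)), Mul(-1, 0)) = Add(Add(51, -17), 0) = Add(34, 0) = 34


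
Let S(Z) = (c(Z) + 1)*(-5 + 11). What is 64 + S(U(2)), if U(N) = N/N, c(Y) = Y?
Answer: 76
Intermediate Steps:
U(N) = 1
S(Z) = 6 + 6*Z (S(Z) = (Z + 1)*(-5 + 11) = (1 + Z)*6 = 6 + 6*Z)
64 + S(U(2)) = 64 + (6 + 6*1) = 64 + (6 + 6) = 64 + 12 = 76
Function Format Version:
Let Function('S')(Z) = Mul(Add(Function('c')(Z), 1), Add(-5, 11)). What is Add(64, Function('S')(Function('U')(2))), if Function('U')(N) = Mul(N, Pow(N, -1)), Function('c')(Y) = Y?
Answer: 76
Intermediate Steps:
Function('U')(N) = 1
Function('S')(Z) = Add(6, Mul(6, Z)) (Function('S')(Z) = Mul(Add(Z, 1), Add(-5, 11)) = Mul(Add(1, Z), 6) = Add(6, Mul(6, Z)))
Add(64, Function('S')(Function('U')(2))) = Add(64, Add(6, Mul(6, 1))) = Add(64, Add(6, 6)) = Add(64, 12) = 76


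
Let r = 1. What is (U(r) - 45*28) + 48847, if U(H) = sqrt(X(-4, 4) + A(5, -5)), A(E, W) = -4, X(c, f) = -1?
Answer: 47587 + I*sqrt(5) ≈ 47587.0 + 2.2361*I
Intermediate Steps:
U(H) = I*sqrt(5) (U(H) = sqrt(-1 - 4) = sqrt(-5) = I*sqrt(5))
(U(r) - 45*28) + 48847 = (I*sqrt(5) - 45*28) + 48847 = (I*sqrt(5) - 1260) + 48847 = (-1260 + I*sqrt(5)) + 48847 = 47587 + I*sqrt(5)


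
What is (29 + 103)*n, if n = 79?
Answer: 10428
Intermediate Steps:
(29 + 103)*n = (29 + 103)*79 = 132*79 = 10428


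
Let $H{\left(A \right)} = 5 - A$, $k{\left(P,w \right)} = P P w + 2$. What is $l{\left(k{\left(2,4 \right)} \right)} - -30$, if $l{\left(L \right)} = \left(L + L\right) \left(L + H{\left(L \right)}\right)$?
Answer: $210$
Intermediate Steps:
$k{\left(P,w \right)} = 2 + w P^{2}$ ($k{\left(P,w \right)} = P^{2} w + 2 = w P^{2} + 2 = 2 + w P^{2}$)
$l{\left(L \right)} = 10 L$ ($l{\left(L \right)} = \left(L + L\right) \left(L - \left(-5 + L\right)\right) = 2 L 5 = 10 L$)
$l{\left(k{\left(2,4 \right)} \right)} - -30 = 10 \left(2 + 4 \cdot 2^{2}\right) - -30 = 10 \left(2 + 4 \cdot 4\right) + 30 = 10 \left(2 + 16\right) + 30 = 10 \cdot 18 + 30 = 180 + 30 = 210$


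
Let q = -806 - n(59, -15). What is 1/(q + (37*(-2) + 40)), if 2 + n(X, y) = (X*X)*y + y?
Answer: 1/51392 ≈ 1.9458e-5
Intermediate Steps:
n(X, y) = -2 + y + y*X² (n(X, y) = -2 + ((X*X)*y + y) = -2 + (X²*y + y) = -2 + (y*X² + y) = -2 + (y + y*X²) = -2 + y + y*X²)
q = 51426 (q = -806 - (-2 - 15 - 15*59²) = -806 - (-2 - 15 - 15*3481) = -806 - (-2 - 15 - 52215) = -806 - 1*(-52232) = -806 + 52232 = 51426)
1/(q + (37*(-2) + 40)) = 1/(51426 + (37*(-2) + 40)) = 1/(51426 + (-74 + 40)) = 1/(51426 - 34) = 1/51392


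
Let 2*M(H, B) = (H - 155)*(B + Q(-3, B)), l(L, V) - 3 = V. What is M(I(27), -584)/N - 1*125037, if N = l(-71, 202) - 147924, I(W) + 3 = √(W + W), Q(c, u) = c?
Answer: -18470386976/147719 + 1761*√6/295438 ≈ -1.2504e+5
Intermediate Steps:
l(L, V) = 3 + V
I(W) = -3 + √2*√W (I(W) = -3 + √(W + W) = -3 + √(2*W) = -3 + √2*√W)
N = -147719 (N = (3 + 202) - 147924 = 205 - 147924 = -147719)
M(H, B) = (-155 + H)*(-3 + B)/2 (M(H, B) = ((H - 155)*(B - 3))/2 = ((-155 + H)*(-3 + B))/2 = (-155 + H)*(-3 + B)/2)
M(I(27), -584)/N - 1*125037 = (465/2 - 155/2*(-584) - 3*(-3 + √2*√27)/2 + (½)*(-584)*(-3 + √2*√27))/(-147719) - 1*125037 = (465/2 + 45260 - 3*(-3 + √2*(3*√3))/2 + (½)*(-584)*(-3 + √2*(3*√3)))*(-1/147719) - 125037 = (465/2 + 45260 - 3*(-3 + 3*√6)/2 + (½)*(-584)*(-3 + 3*√6))*(-1/147719) - 125037 = (465/2 + 45260 + (9/2 - 9*√6/2) + (876 - 876*√6))*(-1/147719) - 125037 = (46373 - 1761*√6/2)*(-1/147719) - 125037 = (-46373/147719 + 1761*√6/295438) - 125037 = -18470386976/147719 + 1761*√6/295438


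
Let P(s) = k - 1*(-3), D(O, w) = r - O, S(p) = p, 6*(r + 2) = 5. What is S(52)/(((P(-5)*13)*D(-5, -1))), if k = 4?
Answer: 24/161 ≈ 0.14907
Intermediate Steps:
r = -7/6 (r = -2 + (⅙)*5 = -2 + ⅚ = -7/6 ≈ -1.1667)
D(O, w) = -7/6 - O
P(s) = 7 (P(s) = 4 - 1*(-3) = 4 + 3 = 7)
S(52)/(((P(-5)*13)*D(-5, -1))) = 52/(((7*13)*(-7/6 - 1*(-5)))) = 52/((91*(-7/6 + 5))) = 52/((91*(23/6))) = 52/(2093/6) = 52*(6/2093) = 24/161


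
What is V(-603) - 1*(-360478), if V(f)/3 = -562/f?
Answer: 72456640/201 ≈ 3.6048e+5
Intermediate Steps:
V(f) = -1686/f (V(f) = 3*(-562/f) = -1686/f)
V(-603) - 1*(-360478) = -1686/(-603) - 1*(-360478) = -1686*(-1/603) + 360478 = 562/201 + 360478 = 72456640/201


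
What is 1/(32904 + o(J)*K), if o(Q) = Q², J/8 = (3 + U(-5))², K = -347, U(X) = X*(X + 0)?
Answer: -1/13650247544 ≈ -7.3259e-11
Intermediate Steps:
U(X) = X² (U(X) = X*X = X²)
J = 6272 (J = 8*(3 + (-5)²)² = 8*(3 + 25)² = 8*28² = 8*784 = 6272)
1/(32904 + o(J)*K) = 1/(32904 + 6272²*(-347)) = 1/(32904 + 39337984*(-347)) = 1/(32904 - 13650280448) = 1/(-13650247544) = -1/13650247544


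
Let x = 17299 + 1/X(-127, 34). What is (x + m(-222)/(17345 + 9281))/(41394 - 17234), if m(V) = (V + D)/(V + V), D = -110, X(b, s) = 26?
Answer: 83081482363/116032380360 ≈ 0.71602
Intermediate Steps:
m(V) = (-110 + V)/(2*V) (m(V) = (V - 110)/(V + V) = (-110 + V)/((2*V)) = (-110 + V)*(1/(2*V)) = (-110 + V)/(2*V))
x = 449775/26 (x = 17299 + 1/26 = 449775/26 ≈ 17299.)
(x + m(-222)/(17345 + 9281))/(41394 - 17234) = (449775/26 + ((½)*(-110 - 222)/(-222))/(17345 + 9281))/(41394 - 17234) = (449775/26 + ((½)*(-1/222)*(-332))/26626)/24160 = (449775/26 + (83/111)*(1/26626))*(1/24160) = (449775/26 + 83/2955486)*(1/24160) = (332325929452/19210659)*(1/24160) = 83081482363/116032380360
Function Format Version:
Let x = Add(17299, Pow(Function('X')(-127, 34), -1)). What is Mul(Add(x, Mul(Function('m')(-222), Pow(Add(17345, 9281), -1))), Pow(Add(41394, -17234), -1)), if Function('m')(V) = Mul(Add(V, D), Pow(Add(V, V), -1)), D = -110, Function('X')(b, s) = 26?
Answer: Rational(83081482363, 116032380360) ≈ 0.71602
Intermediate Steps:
Function('m')(V) = Mul(Rational(1, 2), Pow(V, -1), Add(-110, V)) (Function('m')(V) = Mul(Add(V, -110), Pow(Add(V, V), -1)) = Mul(Add(-110, V), Pow(Mul(2, V), -1)) = Mul(Add(-110, V), Mul(Rational(1, 2), Pow(V, -1))) = Mul(Rational(1, 2), Pow(V, -1), Add(-110, V)))
x = Rational(449775, 26) (x = Add(17299, Pow(26, -1)) = Add(17299, Rational(1, 26)) = Rational(449775, 26) ≈ 17299.)
Mul(Add(x, Mul(Function('m')(-222), Pow(Add(17345, 9281), -1))), Pow(Add(41394, -17234), -1)) = Mul(Add(Rational(449775, 26), Mul(Mul(Rational(1, 2), Pow(-222, -1), Add(-110, -222)), Pow(Add(17345, 9281), -1))), Pow(Add(41394, -17234), -1)) = Mul(Add(Rational(449775, 26), Mul(Mul(Rational(1, 2), Rational(-1, 222), -332), Pow(26626, -1))), Pow(24160, -1)) = Mul(Add(Rational(449775, 26), Mul(Rational(83, 111), Rational(1, 26626))), Rational(1, 24160)) = Mul(Add(Rational(449775, 26), Rational(83, 2955486)), Rational(1, 24160)) = Mul(Rational(332325929452, 19210659), Rational(1, 24160)) = Rational(83081482363, 116032380360)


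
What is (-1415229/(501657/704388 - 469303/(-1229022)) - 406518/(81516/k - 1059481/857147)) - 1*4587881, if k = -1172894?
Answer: -577024831963636832518208050825/103593504621182281954799 ≈ -5.5701e+6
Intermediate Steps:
(-1415229/(501657/704388 - 469303/(-1229022)) - 406518/(81516/k - 1059481/857147)) - 1*4587881 = (-1415229/(501657/704388 - 469303/(-1229022)) - 406518/(81516/(-1172894) - 1059481/857147)) - 1*4587881 = (-1415229/(501657*(1/704388) - 469303*(-1/1229022)) - 406518/(81516*(-1/1172894) - 1059481*1/857147)) - 4587881 = (-1415229/(167219/234796 + 469303/1229022) - 406518/(-40758/586447 - 1059481/857147)) - 4587881 = (-1415229/157853148503/144284724756 - 406518/(-656265051433/502671286709)) - 4587881 = (-1415229*144284724756/157853148503 - 406518*(-502671286709/656265051433)) - 4587881 = (-204195926731709124/157853148503 + 204344926130369262/656265051433) - 4587881 = -101750160388702443601142859906/103593504621182281954799 - 4587881 = -577024831963636832518208050825/103593504621182281954799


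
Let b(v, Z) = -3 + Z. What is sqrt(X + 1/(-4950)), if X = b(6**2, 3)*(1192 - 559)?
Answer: I*sqrt(22)/330 ≈ 0.014213*I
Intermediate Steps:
X = 0 (X = (-3 + 3)*(1192 - 559) = 0*633 = 0)
sqrt(X + 1/(-4950)) = sqrt(0 + 1/(-4950)) = sqrt(0 - 1/4950) = sqrt(-1/4950) = I*sqrt(22)/330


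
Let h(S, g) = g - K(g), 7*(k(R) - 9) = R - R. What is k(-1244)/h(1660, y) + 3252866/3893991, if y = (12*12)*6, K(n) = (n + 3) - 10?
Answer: 57815981/27257937 ≈ 2.1211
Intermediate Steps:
k(R) = 9 (k(R) = 9 + (R - R)/7 = 9 + (1/7)*0 = 9 + 0 = 9)
K(n) = -7 + n (K(n) = (3 + n) - 10 = -7 + n)
y = 864 (y = 144*6 = 864)
h(S, g) = 7 (h(S, g) = g - (-7 + g) = g + (7 - g) = 7)
k(-1244)/h(1660, y) + 3252866/3893991 = 9/7 + 3252866/3893991 = 57815981/27257937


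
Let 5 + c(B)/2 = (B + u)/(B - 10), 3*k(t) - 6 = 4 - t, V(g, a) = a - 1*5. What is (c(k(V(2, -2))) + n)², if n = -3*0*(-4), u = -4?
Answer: 19600/169 ≈ 115.98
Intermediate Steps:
V(g, a) = -5 + a (V(g, a) = a - 5 = -5 + a)
n = 0 (n = 0*(-4) = 0)
k(t) = 10/3 - t/3 (k(t) = 2 + (4 - t)/3 = 2 + (4/3 - t/3) = 10/3 - t/3)
c(B) = -10 + 2*(-4 + B)/(-10 + B) (c(B) = -10 + 2*((B - 4)/(B - 10)) = -10 + 2*((-4 + B)/(-10 + B)) = -10 + 2*(-4 + B)/(-10 + B))
(c(k(V(2, -2))) + n)² = (4*(23 - 2*(10/3 - (-5 - 2)/3))/(-10 + (10/3 - (-5 - 2)/3)) + 0)² = (4*(23 - 2*(10/3 - ⅓*(-7)))/(-10 + (10/3 - ⅓*(-7))) + 0)² = (4*(23 - 2*(10/3 + 7/3))/(-10 + (10/3 + 7/3)) + 0)² = (4*(23 - 2*17/3)/(-10 + 17/3) + 0)² = (4*(23 - 34/3)/(-13/3) + 0)² = (4*(-3/13)*(35/3) + 0)² = (-140/13 + 0)² = (-140/13)² = 19600/169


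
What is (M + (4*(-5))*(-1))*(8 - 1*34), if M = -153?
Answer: 3458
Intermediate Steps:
(M + (4*(-5))*(-1))*(8 - 1*34) = (-153 + (4*(-5))*(-1))*(8 - 1*34) = (-153 - 20*(-1))*(8 - 34) = (-153 + 20)*(-26) = -133*(-26) = 3458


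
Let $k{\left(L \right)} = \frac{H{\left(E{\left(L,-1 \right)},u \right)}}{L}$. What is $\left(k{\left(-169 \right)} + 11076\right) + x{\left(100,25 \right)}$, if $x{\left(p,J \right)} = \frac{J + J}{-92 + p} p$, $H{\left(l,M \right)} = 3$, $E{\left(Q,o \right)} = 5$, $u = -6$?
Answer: $\frac{1977466}{169} \approx 11701.0$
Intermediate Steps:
$x{\left(p,J \right)} = \frac{2 J p}{-92 + p}$ ($x{\left(p,J \right)} = \frac{2 J}{-92 + p} p = \frac{2 J p}{-92 + p}$)
$k{\left(L \right)} = \frac{3}{L}$
$\left(k{\left(-169 \right)} + 11076\right) + x{\left(100,25 \right)} = \left(\frac{3}{-169} + 11076\right) + 2 \cdot 25 \cdot 100 \frac{1}{-92 + 100} = \left(3 \left(- \frac{1}{169}\right) + 11076\right) + 2 \cdot 25 \cdot 100 \cdot \frac{1}{8} = \left(- \frac{3}{169} + 11076\right) + 2 \cdot 25 \cdot 100 \cdot \frac{1}{8} = \frac{1871841}{169} + 625 = \frac{1977466}{169}$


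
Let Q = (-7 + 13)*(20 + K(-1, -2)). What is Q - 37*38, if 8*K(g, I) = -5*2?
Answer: -2587/2 ≈ -1293.5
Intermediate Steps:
K(g, I) = -5/4 (K(g, I) = (-5*2)/8 = (⅛)*(-10) = -5/4)
Q = 225/2 (Q = (-7 + 13)*(20 - 5/4) = 6*(75/4) = 225/2 ≈ 112.50)
Q - 37*38 = 225/2 - 37*38 = 225/2 - 1406 = -2587/2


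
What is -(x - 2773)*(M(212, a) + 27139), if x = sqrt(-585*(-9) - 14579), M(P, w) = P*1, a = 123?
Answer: 75844323 - 27351*I*sqrt(9314) ≈ 7.5844e+7 - 2.6396e+6*I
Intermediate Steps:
M(P, w) = P
x = I*sqrt(9314) (x = sqrt(5265 - 14579) = sqrt(-9314) = I*sqrt(9314) ≈ 96.509*I)
-(x - 2773)*(M(212, a) + 27139) = -(I*sqrt(9314) - 2773)*(212 + 27139) = -(-2773 + I*sqrt(9314))*27351 = -(-75844323 + 27351*I*sqrt(9314)) = 75844323 - 27351*I*sqrt(9314)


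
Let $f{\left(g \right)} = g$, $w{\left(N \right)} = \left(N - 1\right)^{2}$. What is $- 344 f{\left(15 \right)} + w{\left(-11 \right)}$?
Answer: $-5016$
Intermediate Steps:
$w{\left(N \right)} = \left(-1 + N\right)^{2}$
$- 344 f{\left(15 \right)} + w{\left(-11 \right)} = \left(-344\right) 15 + \left(-1 - 11\right)^{2} = -5160 + \left(-12\right)^{2} = -5160 + 144 = -5016$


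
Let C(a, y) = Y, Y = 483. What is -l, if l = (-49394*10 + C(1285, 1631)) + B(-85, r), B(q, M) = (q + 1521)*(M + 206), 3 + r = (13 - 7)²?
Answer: 150253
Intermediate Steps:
C(a, y) = 483
r = 33 (r = -3 + (13 - 7)² = -3 + 6² = -3 + 36 = 33)
B(q, M) = (206 + M)*(1521 + q) (B(q, M) = (1521 + q)*(206 + M) = (206 + M)*(1521 + q))
l = -150253 (l = (-49394*10 + 483) + (313326 + 206*(-85) + 1521*33 + 33*(-85)) = (-493940 + 483) + (313326 - 17510 + 50193 - 2805) = -493457 + 343204 = -150253)
-l = -1*(-150253) = 150253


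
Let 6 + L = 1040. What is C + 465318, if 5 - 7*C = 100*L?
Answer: 3153831/7 ≈ 4.5055e+5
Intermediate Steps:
L = 1034 (L = -6 + 1040 = 1034)
C = -103395/7 (C = 5/7 - 100*1034/7 = 5/7 - ⅐*103400 = 5/7 - 103400/7 = -103395/7 ≈ -14771.)
C + 465318 = -103395/7 + 465318 = 3153831/7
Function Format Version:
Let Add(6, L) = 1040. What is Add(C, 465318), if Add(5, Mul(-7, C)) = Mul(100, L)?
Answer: Rational(3153831, 7) ≈ 4.5055e+5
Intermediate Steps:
L = 1034 (L = Add(-6, 1040) = 1034)
C = Rational(-103395, 7) (C = Add(Rational(5, 7), Mul(Rational(-1, 7), Mul(100, 1034))) = Add(Rational(5, 7), Mul(Rational(-1, 7), 103400)) = Add(Rational(5, 7), Rational(-103400, 7)) = Rational(-103395, 7) ≈ -14771.)
Add(C, 465318) = Add(Rational(-103395, 7), 465318) = Rational(3153831, 7)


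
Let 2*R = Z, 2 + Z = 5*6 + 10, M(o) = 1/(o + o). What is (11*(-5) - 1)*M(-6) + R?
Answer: 71/3 ≈ 23.667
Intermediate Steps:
M(o) = 1/(2*o)
Z = 38 (Z = -2 + (5*6 + 10) = -2 + (30 + 10) = -2 + 40 = 38)
R = 19 (R = (½)*38 = 19)
(11*(-5) - 1)*M(-6) + R = (11*(-5) - 1)*((½)/(-6)) + 19 = (-55 - 1)*((½)*(-⅙)) + 19 = -56*(-1/12) + 19 = 14/3 + 19 = 71/3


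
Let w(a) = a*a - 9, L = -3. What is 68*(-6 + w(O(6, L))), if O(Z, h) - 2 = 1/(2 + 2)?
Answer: -2703/4 ≈ -675.75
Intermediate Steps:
O(Z, h) = 9/4 (O(Z, h) = 2 + 1/(2 + 2) = 2 + 1/4 = 9/4)
w(a) = -9 + a**2 (w(a) = a**2 - 9 = -9 + a**2)
68*(-6 + w(O(6, L))) = 68*(-6 + (-9 + (9/4)**2)) = 68*(-6 + (-9 + 81/16)) = 68*(-6 - 63/16) = 68*(-159/16) = -2703/4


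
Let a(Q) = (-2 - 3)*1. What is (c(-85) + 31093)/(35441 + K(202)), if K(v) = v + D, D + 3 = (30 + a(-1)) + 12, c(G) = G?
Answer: 31008/35677 ≈ 0.86913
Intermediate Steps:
a(Q) = -5 (a(Q) = -5*1 = -5)
D = 34 (D = -3 + ((30 - 5) + 12) = -3 + (25 + 12) = -3 + 37 = 34)
K(v) = 34 + v (K(v) = v + 34 = 34 + v)
(c(-85) + 31093)/(35441 + K(202)) = (-85 + 31093)/(35441 + (34 + 202)) = 31008/(35441 + 236) = 31008/35677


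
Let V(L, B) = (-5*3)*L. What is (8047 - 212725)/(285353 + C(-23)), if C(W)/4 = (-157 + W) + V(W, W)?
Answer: -204678/286013 ≈ -0.71562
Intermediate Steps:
V(L, B) = -15*L
C(W) = -628 - 56*W (C(W) = 4*((-157 + W) - 15*W) = 4*(-157 - 14*W) = -628 - 56*W)
(8047 - 212725)/(285353 + C(-23)) = (8047 - 212725)/(285353 + (-628 - 56*(-23))) = -204678/(285353 + (-628 + 1288)) = -204678/(285353 + 660) = -204678/286013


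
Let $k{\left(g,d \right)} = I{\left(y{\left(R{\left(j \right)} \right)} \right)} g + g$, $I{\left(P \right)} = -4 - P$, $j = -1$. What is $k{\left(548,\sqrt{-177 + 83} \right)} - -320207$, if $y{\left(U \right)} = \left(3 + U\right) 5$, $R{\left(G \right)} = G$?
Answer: $313083$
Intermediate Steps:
$y{\left(U \right)} = 15 + 5 U$
$k{\left(g,d \right)} = - 13 g$ ($k{\left(g,d \right)} = \left(-4 - \left(15 + 5 \left(-1\right)\right)\right) g + g = \left(-4 - \left(15 - 5\right)\right) g + g = \left(-4 - 10\right) g + g = - 14 g + g = - 13 g$)
$k{\left(548,\sqrt{-177 + 83} \right)} - -320207 = \left(-13\right) 548 - -320207 = -7124 + 320207 = 313083$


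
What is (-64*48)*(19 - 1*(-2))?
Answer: -64512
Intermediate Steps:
(-64*48)*(19 - 1*(-2)) = -3072*(19 + 2) = -3072*21 = -64512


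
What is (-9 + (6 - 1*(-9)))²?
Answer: 36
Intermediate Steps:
(-9 + (6 - 1*(-9)))² = (-9 + (6 + 9))² = (-9 + 15)² = 6² = 36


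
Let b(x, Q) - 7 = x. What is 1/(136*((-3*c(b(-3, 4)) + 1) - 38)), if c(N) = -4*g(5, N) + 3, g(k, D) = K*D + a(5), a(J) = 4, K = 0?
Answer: 1/272 ≈ 0.0036765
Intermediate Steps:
g(k, D) = 4 (g(k, D) = 0*D + 4 = 0 + 4 = 4)
b(x, Q) = 7 + x
c(N) = -13 (c(N) = -4*4 + 3 = -16 + 3 = -13)
1/(136*((-3*c(b(-3, 4)) + 1) - 38)) = 1/(136*((-3*(-13) + 1) - 38)) = 1/(136*((39 + 1) - 38)) = 1/(136*(40 - 38)) = 1/(136*2) = 1/272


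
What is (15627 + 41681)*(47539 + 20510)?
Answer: 3899752092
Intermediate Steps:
(15627 + 41681)*(47539 + 20510) = 57308*68049 = 3899752092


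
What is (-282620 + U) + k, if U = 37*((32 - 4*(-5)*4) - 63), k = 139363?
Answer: -141444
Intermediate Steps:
U = 1813 (U = 37*((32 - (-20)*4) - 63) = 37*((32 - 1*(-80)) - 63) = 37*((32 + 80) - 63) = 37*(112 - 63) = 37*49 = 1813)
(-282620 + U) + k = (-282620 + 1813) + 139363 = -280807 + 139363 = -141444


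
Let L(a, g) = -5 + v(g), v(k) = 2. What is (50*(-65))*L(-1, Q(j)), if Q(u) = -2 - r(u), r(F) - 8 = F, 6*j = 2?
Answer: 9750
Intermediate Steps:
j = ⅓ (j = (⅙)*2 = ⅓ ≈ 0.33333)
r(F) = 8 + F
Q(u) = -10 - u (Q(u) = -2 - (8 + u) = -2 + (-8 - u) = -10 - u)
L(a, g) = -3 (L(a, g) = -5 + 2 = -3)
(50*(-65))*L(-1, Q(j)) = (50*(-65))*(-3) = -3250*(-3) = 9750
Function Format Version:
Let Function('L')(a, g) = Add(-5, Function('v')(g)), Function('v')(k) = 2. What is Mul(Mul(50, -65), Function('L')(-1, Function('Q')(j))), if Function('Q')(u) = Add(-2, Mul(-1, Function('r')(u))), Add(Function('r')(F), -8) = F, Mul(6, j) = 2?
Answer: 9750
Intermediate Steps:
j = Rational(1, 3) (j = Mul(Rational(1, 6), 2) = Rational(1, 3) ≈ 0.33333)
Function('r')(F) = Add(8, F)
Function('Q')(u) = Add(-10, Mul(-1, u)) (Function('Q')(u) = Add(-2, Mul(-1, Add(8, u))) = Add(-2, Add(-8, Mul(-1, u))) = Add(-10, Mul(-1, u)))
Function('L')(a, g) = -3 (Function('L')(a, g) = Add(-5, 2) = -3)
Mul(Mul(50, -65), Function('L')(-1, Function('Q')(j))) = Mul(Mul(50, -65), -3) = Mul(-3250, -3) = 9750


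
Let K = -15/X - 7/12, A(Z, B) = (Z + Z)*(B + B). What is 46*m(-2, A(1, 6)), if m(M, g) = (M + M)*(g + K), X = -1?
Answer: -21206/3 ≈ -7068.7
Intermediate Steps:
A(Z, B) = 4*B*Z (A(Z, B) = (2*Z)*(2*B) = 4*B*Z)
K = 173/12 (K = -15/(-1) - 7/12 = -15*(-1) - 7*1/12 = 15 - 7/12 = 173/12 ≈ 14.417)
m(M, g) = 2*M*(173/12 + g) (m(M, g) = (M + M)*(g + 173/12) = (2*M)*(173/12 + g) = 2*M*(173/12 + g))
46*m(-2, A(1, 6)) = 46*((⅙)*(-2)*(173 + 12*(4*6*1))) = 46*((⅙)*(-2)*(173 + 12*24)) = 46*((⅙)*(-2)*(173 + 288)) = 46*((⅙)*(-2)*461) = 46*(-461/3) = -21206/3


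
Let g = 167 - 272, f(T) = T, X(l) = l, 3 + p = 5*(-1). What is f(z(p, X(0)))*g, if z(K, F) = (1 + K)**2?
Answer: -5145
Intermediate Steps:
p = -8 (p = -3 + 5*(-1) = -3 - 5 = -8)
g = -105
f(z(p, X(0)))*g = (1 - 8)**2*(-105) = (-7)**2*(-105) = 49*(-105) = -5145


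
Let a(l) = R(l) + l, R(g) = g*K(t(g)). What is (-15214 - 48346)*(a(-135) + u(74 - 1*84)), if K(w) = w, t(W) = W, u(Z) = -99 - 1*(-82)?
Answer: -1148719880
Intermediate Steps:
u(Z) = -17 (u(Z) = -99 + 82 = -17)
R(g) = g² (R(g) = g*g = g²)
a(l) = l + l² (a(l) = l² + l = l + l²)
(-15214 - 48346)*(a(-135) + u(74 - 1*84)) = (-15214 - 48346)*(-135*(1 - 135) - 17) = -63560*(-135*(-134) - 17) = -63560*(18090 - 17) = -63560*18073 = -1148719880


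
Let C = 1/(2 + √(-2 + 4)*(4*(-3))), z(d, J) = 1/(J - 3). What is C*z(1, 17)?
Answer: -1/1988 - 3*√2/994 ≈ -0.0047713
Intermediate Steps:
z(d, J) = 1/(-3 + J)
C = 1/(2 - 12*√2) (C = 1/(2 + √2*(-12)) = 1/(2 - 12*√2) ≈ -0.066798)
C*z(1, 17) = (-1/142 - 3*√2/71)/(-3 + 17) = (-1/142 - 3*√2/71)/14 = (-1/142 - 3*√2/71)*(1/14) = -1/1988 - 3*√2/994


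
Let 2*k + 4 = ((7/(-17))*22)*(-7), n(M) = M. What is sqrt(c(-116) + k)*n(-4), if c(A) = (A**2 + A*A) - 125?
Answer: -8*sqrt(1937507)/17 ≈ -655.03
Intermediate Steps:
c(A) = -125 + 2*A**2 (c(A) = (A**2 + A**2) - 125 = 2*A**2 - 125 = -125 + 2*A**2)
k = 505/17 (k = -2 + (((7/(-17))*22)*(-7))/2 = -2 + (((7*(-1/17))*22)*(-7))/2 = -2 + (-7/17*22*(-7))/2 = -2 + (-154/17*(-7))/2 = -2 + (1/2)*(1078/17) = -2 + 539/17 = 505/17 ≈ 29.706)
sqrt(c(-116) + k)*n(-4) = sqrt((-125 + 2*(-116)**2) + 505/17)*(-4) = sqrt((-125 + 2*13456) + 505/17)*(-4) = sqrt((-125 + 26912) + 505/17)*(-4) = sqrt(26787 + 505/17)*(-4) = sqrt(455884/17)*(-4) = (2*sqrt(1937507)/17)*(-4) = -8*sqrt(1937507)/17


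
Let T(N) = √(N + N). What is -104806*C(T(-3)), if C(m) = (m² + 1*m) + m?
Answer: 628836 - 209612*I*√6 ≈ 6.2884e+5 - 5.1344e+5*I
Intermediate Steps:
T(N) = √2*√N (T(N) = √(2*N) = √2*√N)
C(m) = m² + 2*m (C(m) = (m² + m) + m = (m + m²) + m = m² + 2*m)
-104806*C(T(-3)) = -104806*√2*√(-3)*(2 + √2*√(-3)) = -104806*√2*(I*√3)*(2 + √2*(I*√3)) = -104806*I*√6*(2 + I*√6)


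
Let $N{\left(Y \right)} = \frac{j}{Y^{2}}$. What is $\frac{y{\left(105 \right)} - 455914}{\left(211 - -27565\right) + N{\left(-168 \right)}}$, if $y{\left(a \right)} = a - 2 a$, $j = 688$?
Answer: $- \frac{804417516}{48996907} \approx -16.418$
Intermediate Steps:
$y{\left(a \right)} = - a$
$N{\left(Y \right)} = \frac{688}{Y^{2}}$
$\frac{y{\left(105 \right)} - 455914}{\left(211 - -27565\right) + N{\left(-168 \right)}} = \frac{\left(-1\right) 105 - 455914}{\left(211 - -27565\right) + \frac{688}{28224}} = \frac{-105 - 455914}{\left(211 + 27565\right) + 688 \cdot \frac{1}{28224}} = - \frac{456019}{27776 + \frac{43}{1764}} = - \frac{456019}{\frac{48996907}{1764}} = \left(-456019\right) \frac{1764}{48996907} = - \frac{804417516}{48996907}$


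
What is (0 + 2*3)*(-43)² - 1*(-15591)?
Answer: 26685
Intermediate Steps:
(0 + 2*3)*(-43)² - 1*(-15591) = (0 + 6)*1849 + 15591 = 6*1849 + 15591 = 11094 + 15591 = 26685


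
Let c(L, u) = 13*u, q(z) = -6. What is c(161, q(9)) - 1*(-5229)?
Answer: 5151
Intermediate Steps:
c(161, q(9)) - 1*(-5229) = 13*(-6) - 1*(-5229) = -78 + 5229 = 5151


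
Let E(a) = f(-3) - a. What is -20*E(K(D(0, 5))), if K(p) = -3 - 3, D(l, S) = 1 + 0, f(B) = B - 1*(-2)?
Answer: -100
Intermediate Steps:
f(B) = 2 + B (f(B) = B + 2 = 2 + B)
D(l, S) = 1
K(p) = -6
E(a) = -1 - a (E(a) = (2 - 3) - a = -1 - a)
-20*E(K(D(0, 5))) = -20*(-1 - 1*(-6)) = -20*(-1 + 6) = -20*5 = -100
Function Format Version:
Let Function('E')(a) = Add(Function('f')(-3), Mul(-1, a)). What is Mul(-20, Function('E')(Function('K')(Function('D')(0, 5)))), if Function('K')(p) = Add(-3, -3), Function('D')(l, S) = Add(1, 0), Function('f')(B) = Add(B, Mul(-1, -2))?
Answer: -100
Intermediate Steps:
Function('f')(B) = Add(2, B) (Function('f')(B) = Add(B, 2) = Add(2, B))
Function('D')(l, S) = 1
Function('K')(p) = -6
Function('E')(a) = Add(-1, Mul(-1, a)) (Function('E')(a) = Add(Add(2, -3), Mul(-1, a)) = Add(-1, Mul(-1, a)))
Mul(-20, Function('E')(Function('K')(Function('D')(0, 5)))) = Mul(-20, Add(-1, Mul(-1, -6))) = Mul(-20, Add(-1, 6)) = Mul(-20, 5) = -100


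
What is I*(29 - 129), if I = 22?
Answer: -2200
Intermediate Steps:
I*(29 - 129) = 22*(29 - 129) = 22*(-100) = -2200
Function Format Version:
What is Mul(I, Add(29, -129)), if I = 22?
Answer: -2200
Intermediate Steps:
Mul(I, Add(29, -129)) = Mul(22, Add(29, -129)) = Mul(22, -100) = -2200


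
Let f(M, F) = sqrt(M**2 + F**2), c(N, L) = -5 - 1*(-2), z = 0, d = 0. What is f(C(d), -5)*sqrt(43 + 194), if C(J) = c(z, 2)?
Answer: sqrt(8058) ≈ 89.766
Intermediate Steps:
c(N, L) = -3 (c(N, L) = -5 + 2 = -3)
C(J) = -3
f(M, F) = sqrt(F**2 + M**2)
f(C(d), -5)*sqrt(43 + 194) = sqrt((-5)**2 + (-3)**2)*sqrt(43 + 194) = sqrt(25 + 9)*sqrt(237) = sqrt(34)*sqrt(237) = sqrt(8058)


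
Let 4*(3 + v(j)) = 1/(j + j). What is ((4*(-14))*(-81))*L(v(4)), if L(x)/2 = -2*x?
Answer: 53865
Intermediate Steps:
v(j) = -3 + 1/(8*j) (v(j) = -3 + 1/(4*(j + j)) = -3 + 1/(4*((2*j))) = -3 + (1/(2*j))/4 = -3 + 1/(8*j))
L(x) = -4*x (L(x) = 2*(-2*x) = -4*x)
((4*(-14))*(-81))*L(v(4)) = ((4*(-14))*(-81))*(-4*(-3 + (⅛)/4)) = (-56*(-81))*(-4*(-3 + (⅛)*(¼))) = 4536*(-4*(-3 + 1/32)) = 4536*(-4*(-95/32)) = 4536*(95/8) = 53865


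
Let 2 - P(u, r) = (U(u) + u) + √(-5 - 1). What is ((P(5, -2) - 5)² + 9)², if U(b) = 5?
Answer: 25528 + 8944*I*√6 ≈ 25528.0 + 21908.0*I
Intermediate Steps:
P(u, r) = -3 - u - I*√6 (P(u, r) = 2 - ((5 + u) + √(-5 - 1)) = 2 - ((5 + u) + √(-6)) = 2 - ((5 + u) + I*√6) = 2 - (5 + u + I*√6) = 2 + (-5 - u - I*√6) = -3 - u - I*√6)
((P(5, -2) - 5)² + 9)² = (((-3 - 1*5 - I*√6) - 5)² + 9)² = (((-3 - 5 - I*√6) - 5)² + 9)² = (((-8 - I*√6) - 5)² + 9)² = ((-13 - I*√6)² + 9)² = (9 + (-13 - I*√6)²)²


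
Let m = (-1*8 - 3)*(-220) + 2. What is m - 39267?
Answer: -36845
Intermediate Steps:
m = 2422 (m = (-8 - 3)*(-220) + 2 = -11*(-220) + 2 = 2420 + 2 = 2422)
m - 39267 = 2422 - 39267 = -36845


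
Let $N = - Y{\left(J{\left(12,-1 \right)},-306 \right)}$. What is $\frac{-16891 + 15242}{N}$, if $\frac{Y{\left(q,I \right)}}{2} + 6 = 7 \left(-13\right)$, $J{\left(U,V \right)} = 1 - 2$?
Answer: $- \frac{17}{2} \approx -8.5$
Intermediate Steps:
$J{\left(U,V \right)} = -1$ ($J{\left(U,V \right)} = 1 - 2 = -1$)
$Y{\left(q,I \right)} = -194$ ($Y{\left(q,I \right)} = -12 + 2 \cdot 7 \left(-13\right) = -12 + 2 \left(-91\right) = -12 - 182 = -194$)
$N = 194$ ($N = \left(-1\right) \left(-194\right) = 194$)
$\frac{-16891 + 15242}{N} = \frac{-16891 + 15242}{194} = \left(-1649\right) \frac{1}{194} = - \frac{17}{2}$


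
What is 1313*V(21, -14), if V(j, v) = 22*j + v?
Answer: 588224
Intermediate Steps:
V(j, v) = v + 22*j
1313*V(21, -14) = 1313*(-14 + 22*21) = 1313*(-14 + 462) = 1313*448 = 588224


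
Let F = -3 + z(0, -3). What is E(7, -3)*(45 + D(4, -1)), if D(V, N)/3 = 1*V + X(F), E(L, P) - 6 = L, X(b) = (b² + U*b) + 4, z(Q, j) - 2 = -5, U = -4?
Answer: 3237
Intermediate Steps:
z(Q, j) = -3 (z(Q, j) = 2 - 5 = -3)
F = -6 (F = -3 - 3 = -6)
X(b) = 4 + b² - 4*b (X(b) = (b² - 4*b) + 4 = 4 + b² - 4*b)
E(L, P) = 6 + L
D(V, N) = 192 + 3*V (D(V, N) = 3*(1*V + (4 + (-6)² - 4*(-6))) = 3*(V + (4 + 36 + 24)) = 3*(V + 64) = 3*(64 + V) = 192 + 3*V)
E(7, -3)*(45 + D(4, -1)) = (6 + 7)*(45 + (192 + 3*4)) = 13*(45 + (192 + 12)) = 13*(45 + 204) = 13*249 = 3237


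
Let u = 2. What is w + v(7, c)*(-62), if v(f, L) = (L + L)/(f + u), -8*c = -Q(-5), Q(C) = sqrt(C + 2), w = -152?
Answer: -152 - 31*I*sqrt(3)/18 ≈ -152.0 - 2.983*I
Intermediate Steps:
Q(C) = sqrt(2 + C)
c = I*sqrt(3)/8 (c = -(-1)*sqrt(2 - 5)/8 = -(-1)*sqrt(-3)/8 = -(-1)*I*sqrt(3)/8 = I*sqrt(3)/8 ≈ 0.21651*I)
v(f, L) = 2*L/(2 + f) (v(f, L) = (L + L)/(f + 2) = (2*L)/(2 + f) = 2*L/(2 + f))
w + v(7, c)*(-62) = -152 + (2*(I*sqrt(3)/8)/(2 + 7))*(-62) = -152 + (2*(I*sqrt(3)/8)/9)*(-62) = -152 + (2*(I*sqrt(3)/8)*(1/9))*(-62) = -152 + (I*sqrt(3)/36)*(-62) = -152 - 31*I*sqrt(3)/18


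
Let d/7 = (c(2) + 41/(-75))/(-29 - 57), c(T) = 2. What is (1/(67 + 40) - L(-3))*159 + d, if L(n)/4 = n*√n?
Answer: 943909/690150 + 1908*I*√3 ≈ 1.3677 + 3304.8*I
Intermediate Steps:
L(n) = 4*n^(3/2) (L(n) = 4*(n*√n) = 4*n^(3/2))
d = -763/6450 (d = 7*((2 + 41/(-75))/(-29 - 57)) = 7*((2 + 41*(-1/75))/(-86)) = 7*((2 - 41/75)*(-1/86)) = 7*((109/75)*(-1/86)) = 7*(-109/6450) = -763/6450 ≈ -0.11829)
(1/(67 + 40) - L(-3))*159 + d = (1/(67 + 40) - 4*(-3)^(3/2))*159 - 763/6450 = (1/107 - 4*(-3*I*√3))*159 - 763/6450 = (1/107 - (-12)*I*√3)*159 - 763/6450 = (1/107 + 12*I*√3)*159 - 763/6450 = (159/107 + 1908*I*√3) - 763/6450 = 943909/690150 + 1908*I*√3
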